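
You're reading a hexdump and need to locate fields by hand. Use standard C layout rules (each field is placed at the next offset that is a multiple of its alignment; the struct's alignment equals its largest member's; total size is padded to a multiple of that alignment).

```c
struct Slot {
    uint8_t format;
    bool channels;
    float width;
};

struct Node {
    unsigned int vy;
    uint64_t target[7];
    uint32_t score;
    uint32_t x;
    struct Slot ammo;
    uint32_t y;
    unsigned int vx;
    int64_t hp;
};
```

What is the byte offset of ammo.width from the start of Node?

Slot: 0..1  format  (1B, 1-aligned); 1..2  channels  (1B, 1-aligned); 2..4  -- padding (2B); 4..8  width  (4B, 4-aligned); sizeof = 8, alignof = 4
0..4  vy  (4B, 4-aligned)
4..8  -- padding (4B)
8..64  target  (56B, 8-aligned)
64..68  score  (4B, 4-aligned)
68..72  x  (4B, 4-aligned)
72..80  ammo  (8B, 4-aligned)
within Slot: width at 4
72 + 4 = 76

76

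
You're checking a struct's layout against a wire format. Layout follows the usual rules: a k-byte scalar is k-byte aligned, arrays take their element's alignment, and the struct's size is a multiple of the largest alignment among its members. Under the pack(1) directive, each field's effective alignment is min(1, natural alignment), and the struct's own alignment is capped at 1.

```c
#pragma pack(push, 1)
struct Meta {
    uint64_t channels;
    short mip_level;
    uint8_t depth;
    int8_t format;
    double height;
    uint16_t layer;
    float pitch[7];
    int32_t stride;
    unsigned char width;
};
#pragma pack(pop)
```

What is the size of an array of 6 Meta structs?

channels at 0 (size 8, align 1) → ends 8
mip_level at 8 (size 2, align 1) → ends 10
depth at 10 (size 1, align 1) → ends 11
format at 11 (size 1, align 1) → ends 12
height at 12 (size 8, align 1) → ends 20
layer at 20 (size 2, align 1) → ends 22
pitch at 22 (size 28, align 1) → ends 50
stride at 50 (size 4, align 1) → ends 54
width at 54 (size 1, align 1) → ends 55
total 55 bytes, alignment 1
array of 6: 6 × 55 = 330

330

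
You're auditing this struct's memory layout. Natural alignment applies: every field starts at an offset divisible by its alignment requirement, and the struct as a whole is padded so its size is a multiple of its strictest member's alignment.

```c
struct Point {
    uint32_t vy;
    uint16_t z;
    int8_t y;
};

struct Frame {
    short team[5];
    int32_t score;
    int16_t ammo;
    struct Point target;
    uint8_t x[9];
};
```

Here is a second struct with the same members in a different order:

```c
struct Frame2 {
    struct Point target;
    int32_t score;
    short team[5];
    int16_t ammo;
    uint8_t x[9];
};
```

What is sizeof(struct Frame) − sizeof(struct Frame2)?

4

Point: vy at 0 (size 4, align 4) → ends 4; z at 4 (size 2, align 2) → ends 6; y at 6 (size 1, align 1) → ends 7; tail pad 1 to reach multiple of 4; total 8 bytes, alignment 4
team at 0 (size 10, align 2) → ends 10
pad 2 to align 4 for score
score at 12 (size 4, align 4) → ends 16
ammo at 16 (size 2, align 2) → ends 18
pad 2 to align 4 for target
target at 20 (size 8, align 4) → ends 28
x at 28 (size 9, align 1) → ends 37
tail pad 3 to reach multiple of 4
total 40 bytes, alignment 4
— Frame2 —
target at 0 (size 8, align 4) → ends 8
score at 8 (size 4, align 4) → ends 12
team at 12 (size 10, align 2) → ends 22
ammo at 22 (size 2, align 2) → ends 24
x at 24 (size 9, align 1) → ends 33
tail pad 3 to reach multiple of 4
total 36 bytes, alignment 4
40 − 36 = 4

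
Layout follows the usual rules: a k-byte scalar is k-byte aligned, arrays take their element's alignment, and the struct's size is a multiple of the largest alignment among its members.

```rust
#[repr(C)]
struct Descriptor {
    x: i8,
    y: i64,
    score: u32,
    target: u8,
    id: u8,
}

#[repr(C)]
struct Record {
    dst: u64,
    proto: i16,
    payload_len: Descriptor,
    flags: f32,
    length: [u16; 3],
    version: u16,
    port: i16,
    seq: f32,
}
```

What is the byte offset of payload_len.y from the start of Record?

Descriptor: @0: x [1B, align 1] → 1; +7 pad (align 8); @8: y [8B, align 8] → 16; @16: score [4B, align 4] → 20; @20: target [1B, align 1] → 21; @21: id [1B, align 1] → 22; +2 tail pad (align 8); size 24, align 8
@0: dst [8B, align 8] → 8
@8: proto [2B, align 2] → 10
+6 pad (align 8)
@16: payload_len [24B, align 8] → 40
within Descriptor: y at 8
16 + 8 = 24

24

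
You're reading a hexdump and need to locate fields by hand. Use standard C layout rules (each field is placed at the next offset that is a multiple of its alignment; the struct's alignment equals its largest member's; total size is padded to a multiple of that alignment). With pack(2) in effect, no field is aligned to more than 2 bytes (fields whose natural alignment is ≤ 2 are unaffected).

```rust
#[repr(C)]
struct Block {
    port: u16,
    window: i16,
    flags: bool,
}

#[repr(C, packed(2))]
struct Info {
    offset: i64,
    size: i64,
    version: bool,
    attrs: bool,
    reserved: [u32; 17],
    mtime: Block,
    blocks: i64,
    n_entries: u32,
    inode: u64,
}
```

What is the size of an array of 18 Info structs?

2016

Block: @0: port [2B, align 2] → 2; @2: window [2B, align 2] → 4; @4: flags [1B, align 1] → 5; +1 tail pad (align 2); size 6, align 2
@0: offset [8B, align 2] → 8
@8: size [8B, align 2] → 16
@16: version [1B, align 1] → 17
@17: attrs [1B, align 1] → 18
@18: reserved [68B, align 2] → 86
@86: mtime [6B, align 2] → 92
@92: blocks [8B, align 2] → 100
@100: n_entries [4B, align 2] → 104
@104: inode [8B, align 2] → 112
size 112, align 2
array of 18: 18 × 112 = 2016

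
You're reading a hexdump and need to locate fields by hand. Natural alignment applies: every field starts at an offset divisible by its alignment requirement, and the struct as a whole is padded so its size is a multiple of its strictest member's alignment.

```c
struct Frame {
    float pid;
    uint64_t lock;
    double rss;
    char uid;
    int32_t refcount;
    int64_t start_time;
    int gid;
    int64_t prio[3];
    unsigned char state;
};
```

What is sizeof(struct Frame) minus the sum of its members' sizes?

@0: pid [4B, align 4] → 4
+4 pad (align 8)
@8: lock [8B, align 8] → 16
@16: rss [8B, align 8] → 24
@24: uid [1B, align 1] → 25
+3 pad (align 4)
@28: refcount [4B, align 4] → 32
@32: start_time [8B, align 8] → 40
@40: gid [4B, align 4] → 44
+4 pad (align 8)
@48: prio [24B, align 8] → 72
@72: state [1B, align 1] → 73
+7 tail pad (align 8)
size 80, align 8
data bytes 62, size 80 → padding 18

18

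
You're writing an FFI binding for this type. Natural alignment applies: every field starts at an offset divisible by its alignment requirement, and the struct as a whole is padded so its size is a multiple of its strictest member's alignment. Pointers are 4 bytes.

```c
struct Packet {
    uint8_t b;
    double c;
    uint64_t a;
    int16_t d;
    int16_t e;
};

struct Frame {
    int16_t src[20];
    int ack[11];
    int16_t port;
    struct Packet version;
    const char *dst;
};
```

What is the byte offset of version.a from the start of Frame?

104

Packet: b at 0 (size 1, align 1) → ends 1; pad 7 to align 8 for c; c at 8 (size 8, align 8) → ends 16; a at 16 (size 8, align 8) → ends 24; d at 24 (size 2, align 2) → ends 26; e at 26 (size 2, align 2) → ends 28; tail pad 4 to reach multiple of 8; total 32 bytes, alignment 8
src at 0 (size 40, align 2) → ends 40
ack at 40 (size 44, align 4) → ends 84
port at 84 (size 2, align 2) → ends 86
pad 2 to align 8 for version
version at 88 (size 32, align 8) → ends 120
within Packet: a at 16
88 + 16 = 104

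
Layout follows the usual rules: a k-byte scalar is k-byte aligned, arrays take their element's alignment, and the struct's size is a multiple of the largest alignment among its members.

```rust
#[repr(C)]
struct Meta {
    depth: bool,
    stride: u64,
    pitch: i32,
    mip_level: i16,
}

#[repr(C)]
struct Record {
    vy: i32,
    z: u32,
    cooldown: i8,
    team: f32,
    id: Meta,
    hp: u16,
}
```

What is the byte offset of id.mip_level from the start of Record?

Meta: @0: depth [1B, align 1] → 1; +7 pad (align 8); @8: stride [8B, align 8] → 16; @16: pitch [4B, align 4] → 20; @20: mip_level [2B, align 2] → 22; +2 tail pad (align 8); size 24, align 8
@0: vy [4B, align 4] → 4
@4: z [4B, align 4] → 8
@8: cooldown [1B, align 1] → 9
+3 pad (align 4)
@12: team [4B, align 4] → 16
@16: id [24B, align 8] → 40
within Meta: mip_level at 20
16 + 20 = 36

36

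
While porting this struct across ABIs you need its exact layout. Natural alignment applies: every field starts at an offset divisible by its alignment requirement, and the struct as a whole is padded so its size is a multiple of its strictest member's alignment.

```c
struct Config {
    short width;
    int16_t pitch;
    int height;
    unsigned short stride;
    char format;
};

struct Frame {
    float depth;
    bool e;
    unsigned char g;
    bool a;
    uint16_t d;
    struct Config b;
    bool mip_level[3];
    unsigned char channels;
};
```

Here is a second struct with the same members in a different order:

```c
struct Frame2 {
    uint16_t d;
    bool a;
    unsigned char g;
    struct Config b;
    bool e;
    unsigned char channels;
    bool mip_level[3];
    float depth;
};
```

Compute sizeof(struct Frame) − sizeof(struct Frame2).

Config: @0: width [2B, align 2] → 2; @2: pitch [2B, align 2] → 4; @4: height [4B, align 4] → 8; @8: stride [2B, align 2] → 10; @10: format [1B, align 1] → 11; +1 tail pad (align 4); size 12, align 4
@0: depth [4B, align 4] → 4
@4: e [1B, align 1] → 5
@5: g [1B, align 1] → 6
@6: a [1B, align 1] → 7
+1 pad (align 2)
@8: d [2B, align 2] → 10
+2 pad (align 4)
@12: b [12B, align 4] → 24
@24: mip_level [3B, align 1] → 27
@27: channels [1B, align 1] → 28
size 28, align 4
— Frame2 —
@0: d [2B, align 2] → 2
@2: a [1B, align 1] → 3
@3: g [1B, align 1] → 4
@4: b [12B, align 4] → 16
@16: e [1B, align 1] → 17
@17: channels [1B, align 1] → 18
@18: mip_level [3B, align 1] → 21
+3 pad (align 4)
@24: depth [4B, align 4] → 28
size 28, align 4
28 − 28 = 0

0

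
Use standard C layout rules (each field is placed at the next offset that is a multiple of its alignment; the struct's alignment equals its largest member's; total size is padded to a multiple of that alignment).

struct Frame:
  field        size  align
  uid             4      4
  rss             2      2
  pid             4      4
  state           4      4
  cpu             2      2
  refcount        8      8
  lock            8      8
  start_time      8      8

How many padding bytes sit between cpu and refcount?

@0: uid [4B, align 4] → 4
@4: rss [2B, align 2] → 6
+2 pad (align 4)
@8: pid [4B, align 4] → 12
@12: state [4B, align 4] → 16
@16: cpu [2B, align 2] → 18
+6 pad (align 8)
@24: refcount [8B, align 8] → 32

6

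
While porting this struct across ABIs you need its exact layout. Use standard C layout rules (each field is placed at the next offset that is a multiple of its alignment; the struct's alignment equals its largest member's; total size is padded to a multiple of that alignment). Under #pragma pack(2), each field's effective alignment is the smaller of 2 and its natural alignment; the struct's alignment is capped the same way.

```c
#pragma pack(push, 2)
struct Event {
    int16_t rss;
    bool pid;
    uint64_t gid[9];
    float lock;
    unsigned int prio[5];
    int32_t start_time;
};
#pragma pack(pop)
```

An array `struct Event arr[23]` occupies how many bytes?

rss at 0 (size 2, align 2) → ends 2
pid at 2 (size 1, align 1) → ends 3
pad 1 to align 2 for gid
gid at 4 (size 72, align 2) → ends 76
lock at 76 (size 4, align 2) → ends 80
prio at 80 (size 20, align 2) → ends 100
start_time at 100 (size 4, align 2) → ends 104
total 104 bytes, alignment 2
array of 23: 23 × 104 = 2392

2392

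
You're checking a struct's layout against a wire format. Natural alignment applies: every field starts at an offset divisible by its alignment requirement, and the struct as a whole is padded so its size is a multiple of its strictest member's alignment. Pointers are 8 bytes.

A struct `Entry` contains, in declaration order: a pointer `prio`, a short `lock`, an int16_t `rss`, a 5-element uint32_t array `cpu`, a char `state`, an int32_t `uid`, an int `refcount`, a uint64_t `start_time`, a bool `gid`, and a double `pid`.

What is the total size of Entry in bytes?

72 bytes

@0: prio [8B, align 8] → 8
@8: lock [2B, align 2] → 10
@10: rss [2B, align 2] → 12
@12: cpu [20B, align 4] → 32
@32: state [1B, align 1] → 33
+3 pad (align 4)
@36: uid [4B, align 4] → 40
@40: refcount [4B, align 4] → 44
+4 pad (align 8)
@48: start_time [8B, align 8] → 56
@56: gid [1B, align 1] → 57
+7 pad (align 8)
@64: pid [8B, align 8] → 72
size 72, align 8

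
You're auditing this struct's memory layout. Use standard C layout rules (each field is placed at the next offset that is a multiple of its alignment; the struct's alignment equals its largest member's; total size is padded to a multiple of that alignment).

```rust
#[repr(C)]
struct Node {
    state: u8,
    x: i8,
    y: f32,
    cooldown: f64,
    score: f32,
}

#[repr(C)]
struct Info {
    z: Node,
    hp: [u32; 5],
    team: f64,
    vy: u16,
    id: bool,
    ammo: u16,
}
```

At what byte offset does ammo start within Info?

Node: 0..1  state  (1B, 1-aligned); 1..2  x  (1B, 1-aligned); 2..4  -- padding (2B); 4..8  y  (4B, 4-aligned); 8..16  cooldown  (8B, 8-aligned); 16..20  score  (4B, 4-aligned); 20..24  -- tail padding (4B); sizeof = 24, alignof = 8
0..24  z  (24B, 8-aligned)
24..44  hp  (20B, 4-aligned)
44..48  -- padding (4B)
48..56  team  (8B, 8-aligned)
56..58  vy  (2B, 2-aligned)
58..59  id  (1B, 1-aligned)
59..60  -- padding (1B)
60..62  ammo  (2B, 2-aligned)

60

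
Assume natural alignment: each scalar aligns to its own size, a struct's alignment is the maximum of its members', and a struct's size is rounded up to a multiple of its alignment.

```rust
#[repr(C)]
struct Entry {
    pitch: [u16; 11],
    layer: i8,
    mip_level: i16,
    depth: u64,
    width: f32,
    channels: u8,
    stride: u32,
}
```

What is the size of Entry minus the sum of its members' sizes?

14

pitch at 0 (size 22, align 2) → ends 22
layer at 22 (size 1, align 1) → ends 23
pad 1 to align 2 for mip_level
mip_level at 24 (size 2, align 2) → ends 26
pad 6 to align 8 for depth
depth at 32 (size 8, align 8) → ends 40
width at 40 (size 4, align 4) → ends 44
channels at 44 (size 1, align 1) → ends 45
pad 3 to align 4 for stride
stride at 48 (size 4, align 4) → ends 52
tail pad 4 to reach multiple of 8
total 56 bytes, alignment 8
data bytes 42, size 56 → padding 14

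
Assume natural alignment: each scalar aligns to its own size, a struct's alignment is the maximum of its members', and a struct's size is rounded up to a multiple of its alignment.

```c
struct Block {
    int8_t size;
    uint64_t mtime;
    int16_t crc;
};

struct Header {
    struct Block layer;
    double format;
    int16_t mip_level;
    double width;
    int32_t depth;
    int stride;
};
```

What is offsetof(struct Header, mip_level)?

32

Block: size at 0 (size 1, align 1) → ends 1; pad 7 to align 8 for mtime; mtime at 8 (size 8, align 8) → ends 16; crc at 16 (size 2, align 2) → ends 18; tail pad 6 to reach multiple of 8; total 24 bytes, alignment 8
layer at 0 (size 24, align 8) → ends 24
format at 24 (size 8, align 8) → ends 32
mip_level at 32 (size 2, align 2) → ends 34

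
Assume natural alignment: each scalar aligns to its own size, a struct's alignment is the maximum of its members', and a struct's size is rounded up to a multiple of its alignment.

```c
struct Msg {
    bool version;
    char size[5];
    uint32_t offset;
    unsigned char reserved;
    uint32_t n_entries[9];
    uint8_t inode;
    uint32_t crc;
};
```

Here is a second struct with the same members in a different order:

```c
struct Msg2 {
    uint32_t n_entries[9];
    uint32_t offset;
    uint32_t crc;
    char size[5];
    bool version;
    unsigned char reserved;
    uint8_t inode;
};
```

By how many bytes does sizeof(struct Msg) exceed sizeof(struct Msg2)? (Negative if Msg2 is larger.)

0..1  version  (1B, 1-aligned)
1..6  size  (5B, 1-aligned)
6..8  -- padding (2B)
8..12  offset  (4B, 4-aligned)
12..13  reserved  (1B, 1-aligned)
13..16  -- padding (3B)
16..52  n_entries  (36B, 4-aligned)
52..53  inode  (1B, 1-aligned)
53..56  -- padding (3B)
56..60  crc  (4B, 4-aligned)
sizeof = 60, alignof = 4
— Msg2 —
0..36  n_entries  (36B, 4-aligned)
36..40  offset  (4B, 4-aligned)
40..44  crc  (4B, 4-aligned)
44..49  size  (5B, 1-aligned)
49..50  version  (1B, 1-aligned)
50..51  reserved  (1B, 1-aligned)
51..52  inode  (1B, 1-aligned)
sizeof = 52, alignof = 4
60 − 52 = 8

8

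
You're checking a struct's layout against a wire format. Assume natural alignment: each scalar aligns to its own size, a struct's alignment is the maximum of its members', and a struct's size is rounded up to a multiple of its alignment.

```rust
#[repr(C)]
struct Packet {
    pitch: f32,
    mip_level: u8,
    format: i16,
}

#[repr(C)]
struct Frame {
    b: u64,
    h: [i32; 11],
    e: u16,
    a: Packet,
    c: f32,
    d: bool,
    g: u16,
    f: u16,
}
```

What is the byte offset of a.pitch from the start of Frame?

56

Packet: @0: pitch [4B, align 4] → 4; @4: mip_level [1B, align 1] → 5; +1 pad (align 2); @6: format [2B, align 2] → 8; size 8, align 4
@0: b [8B, align 8] → 8
@8: h [44B, align 4] → 52
@52: e [2B, align 2] → 54
+2 pad (align 4)
@56: a [8B, align 4] → 64
within Packet: pitch at 0
56 + 0 = 56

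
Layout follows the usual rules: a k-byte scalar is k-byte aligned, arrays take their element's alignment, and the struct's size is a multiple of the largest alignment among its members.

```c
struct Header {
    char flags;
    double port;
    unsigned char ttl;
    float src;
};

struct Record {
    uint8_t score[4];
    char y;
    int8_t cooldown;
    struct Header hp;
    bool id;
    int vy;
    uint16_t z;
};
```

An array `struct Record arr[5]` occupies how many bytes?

240

Header: 0..1  flags  (1B, 1-aligned); 1..8  -- padding (7B); 8..16  port  (8B, 8-aligned); 16..17  ttl  (1B, 1-aligned); 17..20  -- padding (3B); 20..24  src  (4B, 4-aligned); sizeof = 24, alignof = 8
0..4  score  (4B, 1-aligned)
4..5  y  (1B, 1-aligned)
5..6  cooldown  (1B, 1-aligned)
6..8  -- padding (2B)
8..32  hp  (24B, 8-aligned)
32..33  id  (1B, 1-aligned)
33..36  -- padding (3B)
36..40  vy  (4B, 4-aligned)
40..42  z  (2B, 2-aligned)
42..48  -- tail padding (6B)
sizeof = 48, alignof = 8
array of 5: 5 × 48 = 240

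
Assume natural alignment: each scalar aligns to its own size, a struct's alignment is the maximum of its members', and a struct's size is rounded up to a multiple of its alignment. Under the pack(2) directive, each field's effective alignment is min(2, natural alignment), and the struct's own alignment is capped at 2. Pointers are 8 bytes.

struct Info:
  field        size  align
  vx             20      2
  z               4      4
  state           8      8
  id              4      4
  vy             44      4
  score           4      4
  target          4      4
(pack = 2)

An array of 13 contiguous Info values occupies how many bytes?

0..20  vx  (20B, 2-aligned)
20..24  z  (4B, 2-aligned)
24..32  state  (8B, 2-aligned)
32..36  id  (4B, 2-aligned)
36..80  vy  (44B, 2-aligned)
80..84  score  (4B, 2-aligned)
84..88  target  (4B, 2-aligned)
sizeof = 88, alignof = 2
array of 13: 13 × 88 = 1144

1144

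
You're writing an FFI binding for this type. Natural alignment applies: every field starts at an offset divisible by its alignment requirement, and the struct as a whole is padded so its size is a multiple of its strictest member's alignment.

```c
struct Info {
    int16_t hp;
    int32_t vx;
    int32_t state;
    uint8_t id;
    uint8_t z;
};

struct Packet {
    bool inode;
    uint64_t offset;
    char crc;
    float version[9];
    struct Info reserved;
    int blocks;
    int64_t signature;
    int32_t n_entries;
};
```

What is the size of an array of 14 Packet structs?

Info: @0: hp [2B, align 2] → 2; +2 pad (align 4); @4: vx [4B, align 4] → 8; @8: state [4B, align 4] → 12; @12: id [1B, align 1] → 13; @13: z [1B, align 1] → 14; +2 tail pad (align 4); size 16, align 4
@0: inode [1B, align 1] → 1
+7 pad (align 8)
@8: offset [8B, align 8] → 16
@16: crc [1B, align 1] → 17
+3 pad (align 4)
@20: version [36B, align 4] → 56
@56: reserved [16B, align 4] → 72
@72: blocks [4B, align 4] → 76
+4 pad (align 8)
@80: signature [8B, align 8] → 88
@88: n_entries [4B, align 4] → 92
+4 tail pad (align 8)
size 96, align 8
array of 14: 14 × 96 = 1344

1344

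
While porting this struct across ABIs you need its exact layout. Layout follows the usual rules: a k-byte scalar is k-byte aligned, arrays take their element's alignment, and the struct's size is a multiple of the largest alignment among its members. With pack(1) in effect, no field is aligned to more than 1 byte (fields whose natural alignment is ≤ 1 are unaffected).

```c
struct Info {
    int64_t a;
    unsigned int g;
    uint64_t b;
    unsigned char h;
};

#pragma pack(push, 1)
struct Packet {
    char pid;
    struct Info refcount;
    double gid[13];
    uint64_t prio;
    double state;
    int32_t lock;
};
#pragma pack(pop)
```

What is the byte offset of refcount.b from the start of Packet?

Info: a at 0 (size 8, align 8) → ends 8; g at 8 (size 4, align 4) → ends 12; pad 4 to align 8 for b; b at 16 (size 8, align 8) → ends 24; h at 24 (size 1, align 1) → ends 25; tail pad 7 to reach multiple of 8; total 32 bytes, alignment 8
pid at 0 (size 1, align 1) → ends 1
refcount at 1 (size 32, align 1) → ends 33
within Info: b at 16
1 + 16 = 17

17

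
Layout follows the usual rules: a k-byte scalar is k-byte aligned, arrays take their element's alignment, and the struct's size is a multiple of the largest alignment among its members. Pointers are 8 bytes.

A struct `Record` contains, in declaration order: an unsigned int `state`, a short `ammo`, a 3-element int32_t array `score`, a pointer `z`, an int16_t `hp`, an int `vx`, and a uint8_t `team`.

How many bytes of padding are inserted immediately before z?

@0: state [4B, align 4] → 4
@4: ammo [2B, align 2] → 6
+2 pad (align 4)
@8: score [12B, align 4] → 20
+4 pad (align 8)
@24: z [8B, align 8] → 32

4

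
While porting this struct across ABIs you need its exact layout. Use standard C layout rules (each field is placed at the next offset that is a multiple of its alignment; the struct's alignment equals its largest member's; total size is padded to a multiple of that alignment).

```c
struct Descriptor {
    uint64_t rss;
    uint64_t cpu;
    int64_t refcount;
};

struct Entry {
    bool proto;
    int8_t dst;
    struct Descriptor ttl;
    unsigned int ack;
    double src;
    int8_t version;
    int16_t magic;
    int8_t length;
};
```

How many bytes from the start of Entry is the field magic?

Descriptor: rss at 0 (size 8, align 8) → ends 8; cpu at 8 (size 8, align 8) → ends 16; refcount at 16 (size 8, align 8) → ends 24; total 24 bytes, alignment 8
proto at 0 (size 1, align 1) → ends 1
dst at 1 (size 1, align 1) → ends 2
pad 6 to align 8 for ttl
ttl at 8 (size 24, align 8) → ends 32
ack at 32 (size 4, align 4) → ends 36
pad 4 to align 8 for src
src at 40 (size 8, align 8) → ends 48
version at 48 (size 1, align 1) → ends 49
pad 1 to align 2 for magic
magic at 50 (size 2, align 2) → ends 52

50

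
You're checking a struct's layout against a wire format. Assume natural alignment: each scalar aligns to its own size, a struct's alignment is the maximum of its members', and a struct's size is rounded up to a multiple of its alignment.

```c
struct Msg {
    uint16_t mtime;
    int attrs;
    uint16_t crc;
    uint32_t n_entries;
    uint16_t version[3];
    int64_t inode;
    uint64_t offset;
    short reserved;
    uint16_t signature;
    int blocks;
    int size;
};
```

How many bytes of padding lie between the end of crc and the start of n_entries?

@0: mtime [2B, align 2] → 2
+2 pad (align 4)
@4: attrs [4B, align 4] → 8
@8: crc [2B, align 2] → 10
+2 pad (align 4)
@12: n_entries [4B, align 4] → 16

2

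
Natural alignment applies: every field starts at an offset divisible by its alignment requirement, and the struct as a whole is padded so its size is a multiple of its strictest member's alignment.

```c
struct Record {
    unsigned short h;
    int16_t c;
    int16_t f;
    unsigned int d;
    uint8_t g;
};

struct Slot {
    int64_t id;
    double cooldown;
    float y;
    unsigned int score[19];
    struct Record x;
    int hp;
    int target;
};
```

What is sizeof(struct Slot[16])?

Record: h at 0 (size 2, align 2) → ends 2; c at 2 (size 2, align 2) → ends 4; f at 4 (size 2, align 2) → ends 6; pad 2 to align 4 for d; d at 8 (size 4, align 4) → ends 12; g at 12 (size 1, align 1) → ends 13; tail pad 3 to reach multiple of 4; total 16 bytes, alignment 4
id at 0 (size 8, align 8) → ends 8
cooldown at 8 (size 8, align 8) → ends 16
y at 16 (size 4, align 4) → ends 20
score at 20 (size 76, align 4) → ends 96
x at 96 (size 16, align 4) → ends 112
hp at 112 (size 4, align 4) → ends 116
target at 116 (size 4, align 4) → ends 120
total 120 bytes, alignment 8
array of 16: 16 × 120 = 1920

1920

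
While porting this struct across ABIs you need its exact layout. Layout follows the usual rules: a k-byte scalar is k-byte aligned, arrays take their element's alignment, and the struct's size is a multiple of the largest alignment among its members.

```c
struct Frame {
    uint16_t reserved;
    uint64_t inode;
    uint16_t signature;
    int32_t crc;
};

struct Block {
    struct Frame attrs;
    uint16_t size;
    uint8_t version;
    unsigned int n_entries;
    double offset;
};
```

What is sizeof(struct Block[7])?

280

Frame: 0..2  reserved  (2B, 2-aligned); 2..8  -- padding (6B); 8..16  inode  (8B, 8-aligned); 16..18  signature  (2B, 2-aligned); 18..20  -- padding (2B); 20..24  crc  (4B, 4-aligned); sizeof = 24, alignof = 8
0..24  attrs  (24B, 8-aligned)
24..26  size  (2B, 2-aligned)
26..27  version  (1B, 1-aligned)
27..28  -- padding (1B)
28..32  n_entries  (4B, 4-aligned)
32..40  offset  (8B, 8-aligned)
sizeof = 40, alignof = 8
array of 7: 7 × 40 = 280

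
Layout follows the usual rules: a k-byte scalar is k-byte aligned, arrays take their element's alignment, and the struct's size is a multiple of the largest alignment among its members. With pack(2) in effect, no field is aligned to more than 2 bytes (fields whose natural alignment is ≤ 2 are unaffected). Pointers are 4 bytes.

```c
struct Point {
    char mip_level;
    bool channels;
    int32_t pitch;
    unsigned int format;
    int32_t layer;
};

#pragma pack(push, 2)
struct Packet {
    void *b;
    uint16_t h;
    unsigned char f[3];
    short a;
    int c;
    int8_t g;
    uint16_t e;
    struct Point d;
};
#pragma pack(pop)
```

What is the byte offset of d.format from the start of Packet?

28

Point: @0: mip_level [1B, align 1] → 1; @1: channels [1B, align 1] → 2; +2 pad (align 4); @4: pitch [4B, align 4] → 8; @8: format [4B, align 4] → 12; @12: layer [4B, align 4] → 16; size 16, align 4
@0: b [4B, align 2] → 4
@4: h [2B, align 2] → 6
@6: f [3B, align 1] → 9
+1 pad (align 2)
@10: a [2B, align 2] → 12
@12: c [4B, align 2] → 16
@16: g [1B, align 1] → 17
+1 pad (align 2)
@18: e [2B, align 2] → 20
@20: d [16B, align 2] → 36
within Point: format at 8
20 + 8 = 28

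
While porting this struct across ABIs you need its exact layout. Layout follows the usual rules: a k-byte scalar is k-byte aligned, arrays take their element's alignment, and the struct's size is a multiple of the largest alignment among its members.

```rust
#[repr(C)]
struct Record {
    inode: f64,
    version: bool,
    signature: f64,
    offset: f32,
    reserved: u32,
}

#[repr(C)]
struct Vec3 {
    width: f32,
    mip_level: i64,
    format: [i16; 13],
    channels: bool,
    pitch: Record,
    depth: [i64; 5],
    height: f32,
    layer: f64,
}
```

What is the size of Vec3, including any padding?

Record: 0..8  inode  (8B, 8-aligned); 8..9  version  (1B, 1-aligned); 9..16  -- padding (7B); 16..24  signature  (8B, 8-aligned); 24..28  offset  (4B, 4-aligned); 28..32  reserved  (4B, 4-aligned); sizeof = 32, alignof = 8
0..4  width  (4B, 4-aligned)
4..8  -- padding (4B)
8..16  mip_level  (8B, 8-aligned)
16..42  format  (26B, 2-aligned)
42..43  channels  (1B, 1-aligned)
43..48  -- padding (5B)
48..80  pitch  (32B, 8-aligned)
80..120  depth  (40B, 8-aligned)
120..124  height  (4B, 4-aligned)
124..128  -- padding (4B)
128..136  layer  (8B, 8-aligned)
sizeof = 136, alignof = 8

136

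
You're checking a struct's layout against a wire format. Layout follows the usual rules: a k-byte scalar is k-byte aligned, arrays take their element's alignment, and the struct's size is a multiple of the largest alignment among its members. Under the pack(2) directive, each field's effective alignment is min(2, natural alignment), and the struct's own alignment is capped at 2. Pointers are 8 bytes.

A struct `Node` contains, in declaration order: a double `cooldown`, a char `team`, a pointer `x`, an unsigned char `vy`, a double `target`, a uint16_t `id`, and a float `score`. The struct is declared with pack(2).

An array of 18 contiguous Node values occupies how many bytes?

@0: cooldown [8B, align 2] → 8
@8: team [1B, align 1] → 9
+1 pad (align 2)
@10: x [8B, align 2] → 18
@18: vy [1B, align 1] → 19
+1 pad (align 2)
@20: target [8B, align 2] → 28
@28: id [2B, align 2] → 30
@30: score [4B, align 2] → 34
size 34, align 2
array of 18: 18 × 34 = 612

612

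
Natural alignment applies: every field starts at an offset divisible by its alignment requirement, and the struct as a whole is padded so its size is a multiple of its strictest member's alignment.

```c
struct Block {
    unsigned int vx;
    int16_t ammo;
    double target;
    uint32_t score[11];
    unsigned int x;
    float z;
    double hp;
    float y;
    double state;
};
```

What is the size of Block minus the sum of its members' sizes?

10

@0: vx [4B, align 4] → 4
@4: ammo [2B, align 2] → 6
+2 pad (align 8)
@8: target [8B, align 8] → 16
@16: score [44B, align 4] → 60
@60: x [4B, align 4] → 64
@64: z [4B, align 4] → 68
+4 pad (align 8)
@72: hp [8B, align 8] → 80
@80: y [4B, align 4] → 84
+4 pad (align 8)
@88: state [8B, align 8] → 96
size 96, align 8
data bytes 86, size 96 → padding 10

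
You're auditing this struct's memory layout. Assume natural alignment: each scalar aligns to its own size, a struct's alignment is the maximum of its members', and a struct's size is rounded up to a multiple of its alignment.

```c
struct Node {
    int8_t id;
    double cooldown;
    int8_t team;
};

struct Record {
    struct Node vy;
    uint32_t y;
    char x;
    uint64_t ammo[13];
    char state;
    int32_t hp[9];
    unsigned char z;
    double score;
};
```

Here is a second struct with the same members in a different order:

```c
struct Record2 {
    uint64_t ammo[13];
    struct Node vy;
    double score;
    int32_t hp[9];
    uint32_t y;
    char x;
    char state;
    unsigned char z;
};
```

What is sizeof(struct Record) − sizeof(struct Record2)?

Node: 0..1  id  (1B, 1-aligned); 1..8  -- padding (7B); 8..16  cooldown  (8B, 8-aligned); 16..17  team  (1B, 1-aligned); 17..24  -- tail padding (7B); sizeof = 24, alignof = 8
0..24  vy  (24B, 8-aligned)
24..28  y  (4B, 4-aligned)
28..29  x  (1B, 1-aligned)
29..32  -- padding (3B)
32..136  ammo  (104B, 8-aligned)
136..137  state  (1B, 1-aligned)
137..140  -- padding (3B)
140..176  hp  (36B, 4-aligned)
176..177  z  (1B, 1-aligned)
177..184  -- padding (7B)
184..192  score  (8B, 8-aligned)
sizeof = 192, alignof = 8
— Record2 —
0..104  ammo  (104B, 8-aligned)
104..128  vy  (24B, 8-aligned)
128..136  score  (8B, 8-aligned)
136..172  hp  (36B, 4-aligned)
172..176  y  (4B, 4-aligned)
176..177  x  (1B, 1-aligned)
177..178  state  (1B, 1-aligned)
178..179  z  (1B, 1-aligned)
179..184  -- tail padding (5B)
sizeof = 184, alignof = 8
192 − 184 = 8

8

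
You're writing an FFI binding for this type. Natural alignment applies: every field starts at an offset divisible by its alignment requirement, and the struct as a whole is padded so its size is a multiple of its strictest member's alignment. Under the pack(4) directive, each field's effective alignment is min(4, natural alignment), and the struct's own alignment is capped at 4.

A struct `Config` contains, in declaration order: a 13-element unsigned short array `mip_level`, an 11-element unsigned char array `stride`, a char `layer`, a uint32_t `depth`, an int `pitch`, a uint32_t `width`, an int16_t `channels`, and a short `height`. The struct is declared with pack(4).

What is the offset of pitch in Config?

@0: mip_level [26B, align 2] → 26
@26: stride [11B, align 1] → 37
@37: layer [1B, align 1] → 38
+2 pad (align 4)
@40: depth [4B, align 4] → 44
@44: pitch [4B, align 4] → 48

44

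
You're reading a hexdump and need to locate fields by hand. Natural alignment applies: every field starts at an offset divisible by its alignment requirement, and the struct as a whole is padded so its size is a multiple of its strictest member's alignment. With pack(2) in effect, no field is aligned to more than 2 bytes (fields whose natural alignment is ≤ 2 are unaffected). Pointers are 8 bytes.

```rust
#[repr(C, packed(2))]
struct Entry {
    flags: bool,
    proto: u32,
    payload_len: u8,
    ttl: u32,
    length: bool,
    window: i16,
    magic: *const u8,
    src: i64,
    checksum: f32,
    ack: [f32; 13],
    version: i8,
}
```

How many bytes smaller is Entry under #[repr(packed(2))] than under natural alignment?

natural layout:
  @0: flags [1B, align 1] → 1
  +3 pad (align 4)
  @4: proto [4B, align 4] → 8
  @8: payload_len [1B, align 1] → 9
  +3 pad (align 4)
  @12: ttl [4B, align 4] → 16
  @16: length [1B, align 1] → 17
  +1 pad (align 2)
  @18: window [2B, align 2] → 20
  +4 pad (align 8)
  @24: magic [8B, align 8] → 32
  @32: src [8B, align 8] → 40
  @40: checksum [4B, align 4] → 44
  @44: ack [52B, align 4] → 96
  @96: version [1B, align 1] → 97
  +7 tail pad (align 8)
  size 104, align 8
packed(2) layout:
  @0: flags [1B, align 1] → 1
  +1 pad (align 2)
  @2: proto [4B, align 2] → 6
  @6: payload_len [1B, align 1] → 7
  +1 pad (align 2)
  @8: ttl [4B, align 2] → 12
  @12: length [1B, align 1] → 13
  +1 pad (align 2)
  @14: window [2B, align 2] → 16
  @16: magic [8B, align 2] → 24
  @24: src [8B, align 2] → 32
  @32: checksum [4B, align 2] → 36
  @36: ack [52B, align 2] → 88
  @88: version [1B, align 1] → 89
  +1 tail pad (align 2)
  size 90, align 2
104 − 90 = 14

14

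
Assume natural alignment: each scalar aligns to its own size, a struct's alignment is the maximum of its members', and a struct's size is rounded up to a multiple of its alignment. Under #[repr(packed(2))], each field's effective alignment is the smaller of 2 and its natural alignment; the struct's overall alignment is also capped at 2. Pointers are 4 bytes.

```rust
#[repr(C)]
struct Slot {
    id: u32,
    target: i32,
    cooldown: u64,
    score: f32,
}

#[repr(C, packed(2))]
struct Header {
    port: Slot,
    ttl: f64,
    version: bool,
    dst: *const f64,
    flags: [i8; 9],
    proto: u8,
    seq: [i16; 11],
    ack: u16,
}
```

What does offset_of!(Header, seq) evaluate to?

Slot: 0..4  id  (4B, 4-aligned); 4..8  target  (4B, 4-aligned); 8..16  cooldown  (8B, 8-aligned); 16..20  score  (4B, 4-aligned); 20..24  -- tail padding (4B); sizeof = 24, alignof = 8
0..24  port  (24B, 2-aligned)
24..32  ttl  (8B, 2-aligned)
32..33  version  (1B, 1-aligned)
33..34  -- padding (1B)
34..38  dst  (4B, 2-aligned)
38..47  flags  (9B, 1-aligned)
47..48  proto  (1B, 1-aligned)
48..70  seq  (22B, 2-aligned)

48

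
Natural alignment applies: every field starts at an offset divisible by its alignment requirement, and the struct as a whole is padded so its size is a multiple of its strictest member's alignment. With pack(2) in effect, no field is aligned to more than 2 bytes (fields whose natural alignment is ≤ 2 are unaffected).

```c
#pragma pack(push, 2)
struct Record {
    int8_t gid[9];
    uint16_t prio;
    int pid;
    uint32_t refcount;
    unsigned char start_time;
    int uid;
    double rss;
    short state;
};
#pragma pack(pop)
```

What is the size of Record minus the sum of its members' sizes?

@0: gid [9B, align 1] → 9
+1 pad (align 2)
@10: prio [2B, align 2] → 12
@12: pid [4B, align 2] → 16
@16: refcount [4B, align 2] → 20
@20: start_time [1B, align 1] → 21
+1 pad (align 2)
@22: uid [4B, align 2] → 26
@26: rss [8B, align 2] → 34
@34: state [2B, align 2] → 36
size 36, align 2
data bytes 34, size 36 → padding 2

2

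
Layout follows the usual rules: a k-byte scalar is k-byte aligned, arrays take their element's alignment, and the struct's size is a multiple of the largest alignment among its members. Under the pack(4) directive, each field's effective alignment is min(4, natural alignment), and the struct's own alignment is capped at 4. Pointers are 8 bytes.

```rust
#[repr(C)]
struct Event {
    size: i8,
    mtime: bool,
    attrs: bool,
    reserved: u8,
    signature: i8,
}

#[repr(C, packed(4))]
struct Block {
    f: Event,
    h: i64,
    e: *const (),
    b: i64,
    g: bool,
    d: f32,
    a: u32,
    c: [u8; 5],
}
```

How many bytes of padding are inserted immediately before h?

3

Event: 0..1  size  (1B, 1-aligned); 1..2  mtime  (1B, 1-aligned); 2..3  attrs  (1B, 1-aligned); 3..4  reserved  (1B, 1-aligned); 4..5  signature  (1B, 1-aligned); sizeof = 5, alignof = 1
0..5  f  (5B, 1-aligned)
5..8  -- padding (3B)
8..16  h  (8B, 4-aligned)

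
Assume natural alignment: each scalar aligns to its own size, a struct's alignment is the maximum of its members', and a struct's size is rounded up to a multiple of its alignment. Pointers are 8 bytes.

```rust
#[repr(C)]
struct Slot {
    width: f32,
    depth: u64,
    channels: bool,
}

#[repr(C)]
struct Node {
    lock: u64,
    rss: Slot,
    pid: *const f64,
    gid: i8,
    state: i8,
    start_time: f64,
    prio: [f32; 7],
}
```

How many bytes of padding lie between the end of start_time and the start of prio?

0

Slot: 0..4  width  (4B, 4-aligned); 4..8  -- padding (4B); 8..16  depth  (8B, 8-aligned); 16..17  channels  (1B, 1-aligned); 17..24  -- tail padding (7B); sizeof = 24, alignof = 8
0..8  lock  (8B, 8-aligned)
8..32  rss  (24B, 8-aligned)
32..40  pid  (8B, 8-aligned)
40..41  gid  (1B, 1-aligned)
41..42  state  (1B, 1-aligned)
42..48  -- padding (6B)
48..56  start_time  (8B, 8-aligned)
56..84  prio  (28B, 4-aligned)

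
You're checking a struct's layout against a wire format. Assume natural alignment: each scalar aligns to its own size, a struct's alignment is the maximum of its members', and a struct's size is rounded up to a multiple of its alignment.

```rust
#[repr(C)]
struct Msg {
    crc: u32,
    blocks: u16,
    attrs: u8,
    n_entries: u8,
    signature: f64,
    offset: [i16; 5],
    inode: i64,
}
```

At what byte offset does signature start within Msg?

@0: crc [4B, align 4] → 4
@4: blocks [2B, align 2] → 6
@6: attrs [1B, align 1] → 7
@7: n_entries [1B, align 1] → 8
@8: signature [8B, align 8] → 16

8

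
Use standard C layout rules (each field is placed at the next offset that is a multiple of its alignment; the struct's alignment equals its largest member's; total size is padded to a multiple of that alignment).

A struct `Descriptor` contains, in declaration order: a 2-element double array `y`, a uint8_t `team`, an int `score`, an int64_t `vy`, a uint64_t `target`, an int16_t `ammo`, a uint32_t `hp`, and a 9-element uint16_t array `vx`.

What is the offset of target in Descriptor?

32

@0: y [16B, align 8] → 16
@16: team [1B, align 1] → 17
+3 pad (align 4)
@20: score [4B, align 4] → 24
@24: vy [8B, align 8] → 32
@32: target [8B, align 8] → 40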